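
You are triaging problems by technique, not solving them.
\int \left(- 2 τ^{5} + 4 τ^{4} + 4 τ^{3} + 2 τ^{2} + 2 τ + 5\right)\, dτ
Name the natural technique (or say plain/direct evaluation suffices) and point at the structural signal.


Method: no special technique — the integrand is a sum of constant multiples of powers of τ — integrate term by term.


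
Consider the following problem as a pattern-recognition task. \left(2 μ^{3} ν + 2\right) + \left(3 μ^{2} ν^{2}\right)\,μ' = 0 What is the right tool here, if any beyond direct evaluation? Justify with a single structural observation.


Method: the exact-equation method — 2 μ^{3} ν + 2 and 3 μ^{2} ν^{2} pass the exactness check on the nose, so no integrating factor in ν or μ is needed at all.


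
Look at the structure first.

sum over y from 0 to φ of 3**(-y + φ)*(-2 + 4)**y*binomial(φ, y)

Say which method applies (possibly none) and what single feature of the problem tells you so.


Best approach: the binomial theorem — binomial(φ, y) weighting matched powers of (-2 + 4) and 3 is the expanded form of ((-2 + 4) + 3)^φ — fold it back up.


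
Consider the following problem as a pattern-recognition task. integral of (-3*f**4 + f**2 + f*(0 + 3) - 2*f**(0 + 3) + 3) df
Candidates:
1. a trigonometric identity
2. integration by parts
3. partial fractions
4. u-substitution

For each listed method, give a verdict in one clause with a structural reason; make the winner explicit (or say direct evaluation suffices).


Technique: no special technique — the integrand is a sum of constant multiples of powers of f — integrate term by term.
- a trigonometric identity — with no trigonometric functions present, identity rewriting has no target.
- integration by parts — parts would only shuffle a directly integrable integrand.
- partial fractions — there is no rational-function structure to decompose.
- u-substitution — no substitution does more than relabel what direct integration already handles.


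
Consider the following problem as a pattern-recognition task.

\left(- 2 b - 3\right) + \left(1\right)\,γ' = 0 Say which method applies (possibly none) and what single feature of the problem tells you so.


Method: no special technique — solved for the derivative, no γ appears — this is antidifferentiation in b wearing ODE clothing.


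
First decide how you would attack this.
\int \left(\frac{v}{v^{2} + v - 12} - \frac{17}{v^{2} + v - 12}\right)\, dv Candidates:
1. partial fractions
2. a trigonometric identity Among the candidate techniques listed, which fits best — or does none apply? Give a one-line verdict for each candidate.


Best approach: partial fractions — break v^{2} + v - 12 into its roots and the integral splits into logarithm-sized bites.
- partial fractions: a fit — the right tool for this form.
- a trigonometric identity: no sine or cosine appears, so there is nothing for a trigonometric identity to act on.


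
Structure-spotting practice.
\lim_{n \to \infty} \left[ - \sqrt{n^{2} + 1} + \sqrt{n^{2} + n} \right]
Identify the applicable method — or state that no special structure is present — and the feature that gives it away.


Technique: conjugate multiplication — the difference \sqrt{n^{2} + n} - \sqrt{n^{2} + 1} is an ∞ − ∞ stalemate; its conjugate partner breaks the tie.


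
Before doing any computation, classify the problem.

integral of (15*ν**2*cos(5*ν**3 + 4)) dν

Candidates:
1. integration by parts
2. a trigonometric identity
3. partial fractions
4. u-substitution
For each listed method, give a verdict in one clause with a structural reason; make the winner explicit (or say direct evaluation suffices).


Best approach: u-substitution — spotting that 15*ν**2 is a constant multiple of the derivative of 5*ν**3 + 4 is the key observation — substitute u = 5*ν**3 + 4 and the integral becomes one-dimensional in u.
- integration by parts — a polynomial factor is present, but its partner is not an exp, sine, or cosine of a degree-1 argument, nor a logarithm.
- a trigonometric identity — no even trigonometric power and no product of distinct frequencies to rewrite.
- partial fractions — there is no rational-function structure to decompose.
- u-substitution — a fit — the right tool for this form.


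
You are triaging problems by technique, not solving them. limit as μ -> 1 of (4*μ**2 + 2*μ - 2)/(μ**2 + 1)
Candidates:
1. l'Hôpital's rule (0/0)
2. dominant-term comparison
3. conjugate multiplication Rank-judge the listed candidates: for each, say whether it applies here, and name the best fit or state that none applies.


Diagnosis: no special technique — the function is continuous at 1; evaluation is itself the limit, no machinery required.
- l'Hôpital's rule (0/0) — substituting the point produces a determinate value, not a 0 over 0 clash.
- dominant-term comparison — this is not a rational comparison of growth rates at infinity.
- conjugate multiplication — no difference of divergent radicals appears, so rationalizing has nothing to cancel.


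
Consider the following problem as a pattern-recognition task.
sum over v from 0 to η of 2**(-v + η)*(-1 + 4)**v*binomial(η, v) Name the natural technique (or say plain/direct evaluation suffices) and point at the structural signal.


Verdict: the binomial theorem — the binomial coefficients weight matched powers of (-1 + 4) and 2, which is exactly the expansion of a binomial power.


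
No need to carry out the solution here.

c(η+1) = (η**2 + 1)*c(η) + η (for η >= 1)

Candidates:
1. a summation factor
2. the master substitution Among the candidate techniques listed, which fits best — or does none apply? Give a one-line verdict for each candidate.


Technique: a summation factor — one-term recursion with variable weight η**2 + 1 is solved by product normalization, not by root-finding.
- a summation factor — yes, a natural case for it.
- the master substitution: there is no divide-the-index recursive argument.


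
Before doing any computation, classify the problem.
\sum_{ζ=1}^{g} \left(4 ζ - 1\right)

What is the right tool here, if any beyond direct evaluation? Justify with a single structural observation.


Method: no special technique — no cancellation, no constant ratio, no binomial weights — just polynomial terms summed directly.


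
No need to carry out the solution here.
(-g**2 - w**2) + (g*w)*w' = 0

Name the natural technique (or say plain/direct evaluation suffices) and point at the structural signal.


Diagnosis: the homogeneous substitution — the slope's numerator and denominator have matching total degree, so it depends only on w/g and the ratio substitution collapses it. Rearranged, this also fits the Bernoulli template directly; the homogeneous substitution reads the structure without the rearrangement.


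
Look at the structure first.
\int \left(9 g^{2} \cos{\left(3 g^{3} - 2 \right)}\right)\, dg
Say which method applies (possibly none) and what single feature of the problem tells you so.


Diagnosis: u-substitution — viewed as a product, the integrand is a composition evaluated at 3 g^{3} - 2 times (a constant multiple of) that inner expression's derivative, so u = 3 g^{3} - 2 makes it elementary.


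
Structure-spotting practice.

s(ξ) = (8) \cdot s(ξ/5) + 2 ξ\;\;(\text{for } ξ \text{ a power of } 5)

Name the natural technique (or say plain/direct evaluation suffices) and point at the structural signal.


Best approach: the master substitution — the argument contracts 5-fold per step: reindex ξ exponentially and solve the linear recurrence in the new index.


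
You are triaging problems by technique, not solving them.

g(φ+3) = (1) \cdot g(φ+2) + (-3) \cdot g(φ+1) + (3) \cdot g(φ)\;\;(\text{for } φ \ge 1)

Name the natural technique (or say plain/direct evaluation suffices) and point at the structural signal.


Method: the characteristic-root method — no index-dependence in the weights and nothing inhomogeneous: classic characteristic-equation setup.


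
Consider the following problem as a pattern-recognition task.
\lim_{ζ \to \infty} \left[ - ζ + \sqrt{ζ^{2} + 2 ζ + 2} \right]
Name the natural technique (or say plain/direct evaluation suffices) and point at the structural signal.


Diagnosis: conjugate multiplication — an infinity-minus-infinity difference with a surviving radical — multiply by the conjugate to cancel the divergence.


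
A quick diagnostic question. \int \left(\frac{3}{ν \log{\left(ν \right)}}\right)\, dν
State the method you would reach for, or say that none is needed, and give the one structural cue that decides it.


Best approach: u-substitution — collected, the integrand has one factor that is, up to a constant, the derivative of an inner expression the rest depends on — substitute for that inner expression.


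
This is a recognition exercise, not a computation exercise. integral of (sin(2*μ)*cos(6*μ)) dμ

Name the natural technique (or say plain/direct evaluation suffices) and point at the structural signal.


Best approach: a trigonometric identity — the product sin(2*μ)*cos(6*μ) converts to a sum of single-frequency sinusoids via the product-to-sum identity.


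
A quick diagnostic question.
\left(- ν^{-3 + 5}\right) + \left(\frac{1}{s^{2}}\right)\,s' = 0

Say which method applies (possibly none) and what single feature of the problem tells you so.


Best approach: separation of variables — separating collects all s-dependence with the derivative and leaves all ν-dependence opposite: variables separate. The cross-partial test also passes here (vacuously, each side single-variable); the potential-function route would work, separation is simply more immediate.


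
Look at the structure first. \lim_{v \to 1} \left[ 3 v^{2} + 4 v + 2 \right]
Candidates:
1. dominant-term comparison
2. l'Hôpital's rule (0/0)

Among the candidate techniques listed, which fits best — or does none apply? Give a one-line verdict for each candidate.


Technique: no special technique — no denominator vanishes and nothing blows up at 1: direct substitution is the whole computation.
- dominant-term comparison: leading-power comparison does not apply to this form.
- l'Hôpital's rule (0/0) — evaluation at the point is determinate, so the rule has nothing to repair.


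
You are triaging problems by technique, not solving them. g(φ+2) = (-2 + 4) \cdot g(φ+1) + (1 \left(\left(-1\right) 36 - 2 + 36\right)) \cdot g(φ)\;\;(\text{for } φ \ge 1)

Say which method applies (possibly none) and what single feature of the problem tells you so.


Technique: the characteristic-root method — try a geometric ansatz r^φ: constant coefficients turn the recurrence into one polynomial equation in r.


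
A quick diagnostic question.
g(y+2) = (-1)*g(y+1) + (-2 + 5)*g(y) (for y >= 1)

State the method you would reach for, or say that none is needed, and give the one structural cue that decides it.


Technique: the characteristic-root method — no index-dependence in the weights and nothing inhomogeneous: classic characteristic-equation setup.


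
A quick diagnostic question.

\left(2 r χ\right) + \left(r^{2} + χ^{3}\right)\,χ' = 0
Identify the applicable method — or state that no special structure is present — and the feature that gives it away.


Method: the exact-equation method — the mixed-partials test passes for 2 r χ and r^{2} + χ^{3}, so a potential function exists as presented.


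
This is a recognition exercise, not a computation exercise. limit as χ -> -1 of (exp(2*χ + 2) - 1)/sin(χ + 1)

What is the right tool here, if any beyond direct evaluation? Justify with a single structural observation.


Verdict: l'Hôpital's rule (0/0) — plug in -1: top and bottom both hit zero, so differentiate each and retry. The standard small-argument limits would also carry it; the rule is the systematic route.


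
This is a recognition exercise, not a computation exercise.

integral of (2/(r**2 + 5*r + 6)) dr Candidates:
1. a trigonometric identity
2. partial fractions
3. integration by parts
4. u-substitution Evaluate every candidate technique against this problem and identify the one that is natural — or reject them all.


Technique: partial fractions — the factorization of r**2 + 5*r + 6 is the whole battle; after it, each term is a table integral.
- a trigonometric identity — with no trigonometric functions present, identity rewriting has no target.
- partial fractions: a fit — the right tool for this form.
- integration by parts: the integrand does not split as a nonconstant polynomial times an exp, sine, cosine of a linear argument, or logarithm — no polynomial-kernel parts product to differentiate one side of.
- u-substitution: no subexpression of the integrand serves as a whole-integral substitution inner — individual terms may offer their own, but none carries its derivative as a factor of the full integrand; a working change of variable would have to be constructed from outside the expression.


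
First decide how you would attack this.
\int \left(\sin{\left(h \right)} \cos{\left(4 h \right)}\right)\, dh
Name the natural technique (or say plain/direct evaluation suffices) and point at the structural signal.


Best approach: a trigonometric identity — split \sin{\left(h \right)} \cos{\left(4 h \right)} with the angle-addition identities: the resulting sum integrates term by term.


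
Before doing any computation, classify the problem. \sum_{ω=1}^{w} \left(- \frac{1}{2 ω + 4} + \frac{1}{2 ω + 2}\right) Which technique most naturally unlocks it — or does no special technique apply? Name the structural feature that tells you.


Method: telescoping — the piece each term subtracts is \frac{1}{2 ω + 2} advanced by one index, and it reappears with a plus sign leading the following term — the sum collapses to its boundary terms.


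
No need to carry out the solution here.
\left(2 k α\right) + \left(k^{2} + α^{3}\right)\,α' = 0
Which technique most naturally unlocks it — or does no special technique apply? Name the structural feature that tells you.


Method: the exact-equation method — check exactness first: here it holds (2 k α, k^{2} + α^{3} have matching cross partials), so no integrating factor is needed.


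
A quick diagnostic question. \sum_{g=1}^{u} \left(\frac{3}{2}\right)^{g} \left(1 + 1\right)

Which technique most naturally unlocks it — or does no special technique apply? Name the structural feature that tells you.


Verdict: the geometric series formula — check a ratio of consecutive terms: it is \frac{3}{2}, independent of the index, so the geometric formula closes the sum.


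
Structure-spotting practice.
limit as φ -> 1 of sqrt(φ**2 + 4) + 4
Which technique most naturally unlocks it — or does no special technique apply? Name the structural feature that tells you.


Technique: no special technique — the function is continuous at 1; evaluation is itself the limit, no machinery required.


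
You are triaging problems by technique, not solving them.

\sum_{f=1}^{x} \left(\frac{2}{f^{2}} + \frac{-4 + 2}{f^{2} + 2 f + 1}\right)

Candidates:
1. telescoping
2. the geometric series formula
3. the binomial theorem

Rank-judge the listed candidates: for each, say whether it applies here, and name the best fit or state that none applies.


Verdict: telescoping — spot the paired structure — each term adds \frac{2}{f^{2}} and subtracts its successor value, which the next term restores: the definition of a telescoping chain.
- telescoping — applicable, and directly so.
- the geometric series formula — the term-to-term ratio drifts with the index — the one thing the geometric formula cannot absorb.
- the binomial theorem — the summand does not match any term pattern of an expanded binomial power.


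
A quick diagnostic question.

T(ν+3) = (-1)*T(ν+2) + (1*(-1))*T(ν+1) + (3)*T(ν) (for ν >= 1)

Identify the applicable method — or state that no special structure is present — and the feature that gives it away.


Diagnosis: the characteristic-root method — no index-dependence in the weights and nothing inhomogeneous: classic characteristic-equation setup.


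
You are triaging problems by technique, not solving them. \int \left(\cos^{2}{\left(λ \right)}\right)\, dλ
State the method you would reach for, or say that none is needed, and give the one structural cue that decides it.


Technique: a trigonometric identity — \cos^{2}{\left(λ \right)} is an even power — the power-reduction identity rewrites it into first-degree cosines.


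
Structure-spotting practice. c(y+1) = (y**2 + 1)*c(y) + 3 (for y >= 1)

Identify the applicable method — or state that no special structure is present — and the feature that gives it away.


Verdict: a summation factor — first-order linear but the coefficient y**2 + 1 moves with the index — divide by the cumulative product and telescope.


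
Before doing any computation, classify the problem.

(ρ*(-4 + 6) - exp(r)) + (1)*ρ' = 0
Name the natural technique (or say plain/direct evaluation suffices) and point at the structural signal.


Best approach: a linear integrating factor — first power of ρ, nonzero forcing: the integrating-factor recipe applies verbatim with p = (-4 + 6).


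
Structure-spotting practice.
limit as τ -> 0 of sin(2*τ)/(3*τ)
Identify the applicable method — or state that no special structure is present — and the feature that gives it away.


Technique: l'Hôpital's rule (0/0) — both numerator and denominator vanish at 0: the genuine 0/0 indeterminate that l'Hôpital exists for. Expanding numerator and denominator to first order gives the same value — the rule automates exactly that.


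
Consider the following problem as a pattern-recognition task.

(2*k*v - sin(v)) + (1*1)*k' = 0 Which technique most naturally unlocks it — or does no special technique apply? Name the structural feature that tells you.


Verdict: a linear integrating factor — the unknown enters only to the first power against a nonzero forcing term — the integrating-factor template applies directly.


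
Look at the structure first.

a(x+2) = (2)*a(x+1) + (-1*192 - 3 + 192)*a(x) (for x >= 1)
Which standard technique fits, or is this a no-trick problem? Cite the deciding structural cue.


Technique: the characteristic-root method — fixed numeric weights on consecutive terms and no forcing term added: the root method in its home territory.


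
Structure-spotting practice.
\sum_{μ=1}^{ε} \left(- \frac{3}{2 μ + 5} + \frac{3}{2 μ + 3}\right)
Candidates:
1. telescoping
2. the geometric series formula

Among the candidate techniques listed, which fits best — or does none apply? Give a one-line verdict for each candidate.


Verdict: telescoping — each term adds \frac{3}{2 μ + 3} and subtracts the same expression advanced one index; that subtracted piece cancels against the next term's added copy — only the boundary terms survive.
- telescoping — yes — fits the structure here.
- the geometric series formula: no single multiplier carries one term to the next throughout the sum.


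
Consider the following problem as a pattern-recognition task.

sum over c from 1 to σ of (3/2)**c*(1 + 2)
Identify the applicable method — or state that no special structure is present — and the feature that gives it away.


Technique: the geometric series formula — each term is 3/2 times the previous one, so the geometric-series formula applies directly.


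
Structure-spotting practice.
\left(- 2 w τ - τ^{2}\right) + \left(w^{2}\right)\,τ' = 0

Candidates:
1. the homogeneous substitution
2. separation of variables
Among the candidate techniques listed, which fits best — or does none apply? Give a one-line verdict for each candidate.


Verdict: the homogeneous substitution — solved for the derivative, the right side is unchanged under scaling w and τ together — it depends only on the ratio τ/w, so substitute a single ratio variable. A Bernoulli substitution is a fair alternative on this equation directly; the homogeneous reading takes it as given.
- the homogeneous substitution: yes — fits the structure here.
- separation of variables — no algebra isolates the independent variable on one side and the unknown on the other.


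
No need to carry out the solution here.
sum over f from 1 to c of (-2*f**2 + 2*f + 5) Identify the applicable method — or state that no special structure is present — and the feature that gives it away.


Best approach: no special technique — nothing telescopes and nothing is geometric; polynomial terms in f sum term by term.


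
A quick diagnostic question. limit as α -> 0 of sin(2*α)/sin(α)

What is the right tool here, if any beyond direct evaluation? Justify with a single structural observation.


Technique: l'Hôpital's rule (0/0) — plug in 0: top and bottom both hit zero, so differentiate each and retry. The standard small-argument limits would also carry it; the rule is the systematic route.


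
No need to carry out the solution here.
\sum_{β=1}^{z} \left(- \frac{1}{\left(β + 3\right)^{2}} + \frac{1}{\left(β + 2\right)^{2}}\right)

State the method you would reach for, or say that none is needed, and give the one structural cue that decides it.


Best approach: telescoping — difference-of-shifts structure (each term adds \frac{1}{\left(β + 2\right)^{2}}, then subtracts its one-index-advanced value, which the following term adds back) leaves only the first and last pieces standing.


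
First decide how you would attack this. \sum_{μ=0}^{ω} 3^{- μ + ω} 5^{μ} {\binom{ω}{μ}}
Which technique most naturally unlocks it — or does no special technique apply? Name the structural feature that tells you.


Verdict: the binomial theorem — the summand is term μ of a binomial expansion in 5 and 3; the whole sum is a single power.


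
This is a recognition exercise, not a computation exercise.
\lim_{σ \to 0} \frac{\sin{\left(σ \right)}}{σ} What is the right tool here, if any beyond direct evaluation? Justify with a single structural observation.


Diagnosis: l'Hôpital's rule (0/0) — numerator and denominator both vanish at 0 — a genuine 0/0 form, which is exactly when l'Hôpital applies. A first-order expansion at the point is an equally standard path; the rule packages it.


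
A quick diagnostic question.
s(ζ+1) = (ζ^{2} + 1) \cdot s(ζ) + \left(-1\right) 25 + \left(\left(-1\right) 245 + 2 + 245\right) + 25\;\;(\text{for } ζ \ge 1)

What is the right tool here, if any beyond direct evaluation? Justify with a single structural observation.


Technique: a summation factor — rescale the sequence by the product of the weights ζ^{2} + 1 so far — the recurrence collapses to a plain running sum.


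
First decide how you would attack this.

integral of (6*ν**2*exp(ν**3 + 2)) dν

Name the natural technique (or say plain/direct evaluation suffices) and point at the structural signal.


Technique: u-substitution — structure check: outer function, inner expression ν**3 + 2, inner derivative as a factor — the classic u = ν**3 + 2 pattern.


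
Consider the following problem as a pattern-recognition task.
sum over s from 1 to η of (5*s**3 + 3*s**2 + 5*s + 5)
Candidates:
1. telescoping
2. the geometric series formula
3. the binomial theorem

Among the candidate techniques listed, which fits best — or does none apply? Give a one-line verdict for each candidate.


Best approach: no special technique — the summand is a plain polynomial in s (expanding first if it arrives factored); standard power-sum formulas evaluate it term by term.
- telescoping — the terms as presented offer no neighboring cancellation — a telescoping rewrite may exist, but the displayed structure does not hand one over.
- the geometric series formula: there is no constant term-to-term ratio.
- the binomial theorem — there is no sum-raised-to-a-power identity hiding in these terms.


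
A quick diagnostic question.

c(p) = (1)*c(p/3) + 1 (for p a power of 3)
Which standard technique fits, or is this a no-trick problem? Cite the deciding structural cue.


Diagnosis: the master substitution — the index is divided (p/3), not shifted — substitute p = 3^m to straighten it into a shift recurrence.


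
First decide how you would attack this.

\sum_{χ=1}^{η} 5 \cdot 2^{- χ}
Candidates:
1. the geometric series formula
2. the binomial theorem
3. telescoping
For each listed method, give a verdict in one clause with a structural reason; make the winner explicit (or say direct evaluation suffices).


Best approach: the geometric series formula — consecutive terms stand in a fixed index-free ratio — the geometric sum formula closes it.
- the geometric series formula: yes, a natural case for it.
- the binomial theorem — there is no pair of bases whose matched powers would reassemble into a single binomial power.
- telescoping — neither a shifted-difference shape nor integer-spaced poles are present.


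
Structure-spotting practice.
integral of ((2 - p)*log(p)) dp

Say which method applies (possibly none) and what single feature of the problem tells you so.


Technique: integration by parts — the logarithm log(p) has no power-rule antiderivative to read off directly, but its derivative is algebraic — so differentiate log(p) and integrate the polynomial factor 2 - p.


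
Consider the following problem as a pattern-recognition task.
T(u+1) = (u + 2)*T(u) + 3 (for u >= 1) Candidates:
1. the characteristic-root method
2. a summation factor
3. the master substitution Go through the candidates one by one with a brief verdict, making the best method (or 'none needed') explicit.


Verdict: a summation factor — because the multiplier u + 2 is index-dependent, divide through by its running product and sum the resulting differences.
- the characteristic-root method: the coefficients change with the index, which the root method cannot absorb.
- a summation factor — yes, a natural case for it.
- the master substitution: there is no divide-the-index recursive argument.


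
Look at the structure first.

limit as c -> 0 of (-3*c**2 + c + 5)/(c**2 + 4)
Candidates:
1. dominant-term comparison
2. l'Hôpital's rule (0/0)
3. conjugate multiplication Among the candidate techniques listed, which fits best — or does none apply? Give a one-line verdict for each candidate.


Verdict: no special technique — no denominator vanishes and nothing blows up at 0: direct substitution is the whole computation.
- dominant-term comparison: this limit is not decided by comparing polynomial growth at infinity.
- l'Hôpital's rule (0/0) — substituting the point produces a determinate value, not a 0 over 0 clash.
- conjugate multiplication: there is no infinity-minus-infinity radical difference to rationalize.


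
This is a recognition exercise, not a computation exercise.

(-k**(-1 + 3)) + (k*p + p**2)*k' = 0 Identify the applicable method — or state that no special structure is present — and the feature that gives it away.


Diagnosis: the homogeneous substitution — solved for the derivative, the right side is unchanged under scaling p and k together — it depends only on the ratio k/p, so substitute a single ratio variable. Suitably rearranged — at times with the variables' roles exchanged — this doubles as a Bernoulli equation; the homogeneous reading needs no such setup.


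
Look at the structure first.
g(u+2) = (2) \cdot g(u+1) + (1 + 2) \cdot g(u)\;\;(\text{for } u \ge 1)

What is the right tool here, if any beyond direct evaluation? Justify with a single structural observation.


Verdict: the characteristic-root method — because shifting u leaves the equation's coefficients unchanged, exponential trials reduce it to algebra.


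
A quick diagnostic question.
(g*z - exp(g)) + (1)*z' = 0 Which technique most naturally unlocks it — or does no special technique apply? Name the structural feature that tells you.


Best approach: a linear integrating factor — the unknown enters only to the first power against a nonzero forcing term — the integrating-factor template applies directly.


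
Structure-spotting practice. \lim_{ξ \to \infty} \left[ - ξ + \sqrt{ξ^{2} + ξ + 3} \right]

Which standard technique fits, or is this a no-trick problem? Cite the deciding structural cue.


Verdict: conjugate multiplication — \sqrt{ξ^{2} + ξ + 3} and ξ both blow up, but their difference is tame once the conjugate rationalizes it.


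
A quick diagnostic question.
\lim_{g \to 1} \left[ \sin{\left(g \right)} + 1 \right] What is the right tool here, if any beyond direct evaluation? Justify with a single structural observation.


Diagnosis: no special technique — the expression is continuous at the evaluation point — substitute directly; no indeterminate form appears.


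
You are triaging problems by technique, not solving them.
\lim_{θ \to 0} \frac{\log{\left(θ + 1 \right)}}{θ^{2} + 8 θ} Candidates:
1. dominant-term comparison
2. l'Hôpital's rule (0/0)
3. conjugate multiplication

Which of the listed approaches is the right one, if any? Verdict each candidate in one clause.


Best approach: l'Hôpital's rule (0/0) — numerator and denominator both vanish at 0 — a genuine 0/0 form, which is exactly when l'Hôpital applies. One could equally expand both pieces locally and compare leading terms; the rule does that in one stroke.
- dominant-term comparison — no dominant power emerges to decide the limit by degree comparison.
- l'Hôpital's rule (0/0) — yes, a natural case for it.
- conjugate multiplication — rationalization has no target — no divergent radical difference appears.


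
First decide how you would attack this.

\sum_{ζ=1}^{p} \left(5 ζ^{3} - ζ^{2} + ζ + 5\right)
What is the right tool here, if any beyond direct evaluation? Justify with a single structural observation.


Verdict: no special technique — the sum is polynomial through and through; closed forms for each power of ζ finish it directly.


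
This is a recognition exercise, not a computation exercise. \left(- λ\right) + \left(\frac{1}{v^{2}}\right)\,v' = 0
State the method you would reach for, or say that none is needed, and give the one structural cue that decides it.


Best approach: separation of variables — all dependence on the two variables factors apart, the defining separable shape. The equation is exact as it stands too — a potential function exists — though separation reads the split structure directly.


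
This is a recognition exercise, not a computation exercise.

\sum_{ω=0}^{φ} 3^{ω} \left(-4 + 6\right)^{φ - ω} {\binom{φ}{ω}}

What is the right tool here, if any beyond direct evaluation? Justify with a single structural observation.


Diagnosis: the binomial theorem — binomial coefficients against complementary powers of 3 and (-4 + 6): recognize the binomial expansion and resum.


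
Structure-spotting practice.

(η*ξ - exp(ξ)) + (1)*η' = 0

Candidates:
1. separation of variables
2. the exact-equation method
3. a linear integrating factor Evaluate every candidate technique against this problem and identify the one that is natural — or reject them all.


Technique: a linear integrating factor — the unknown enters only to the first power against a nonzero forcing term — the integrating-factor template applies directly.
- separation of variables: no division isolates the independent variable from the unknown.
- the exact-equation method: the mixed partial derivatives differ, so the left side is not a total differential.
- a linear integrating factor: yes, a natural case for it.


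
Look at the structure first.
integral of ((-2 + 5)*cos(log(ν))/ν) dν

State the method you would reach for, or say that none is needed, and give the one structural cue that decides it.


Method: u-substitution — viewed as a product, the integrand is a composition evaluated at log(ν) times (a constant multiple of) that inner expression's derivative, so u = log(ν) makes it elementary.


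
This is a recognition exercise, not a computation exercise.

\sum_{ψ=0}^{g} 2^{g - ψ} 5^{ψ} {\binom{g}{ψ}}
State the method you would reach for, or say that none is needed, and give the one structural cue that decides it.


Verdict: the binomial theorem — the binomial coefficients weight matched powers of 5 and 2, which is exactly the expansion of a binomial power.


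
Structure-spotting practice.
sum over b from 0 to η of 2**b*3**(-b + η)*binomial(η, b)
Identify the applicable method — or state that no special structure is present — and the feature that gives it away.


Diagnosis: the binomial theorem — binomial(η, b) weighting matched powers of 2 and 3 is the expanded form of (2 + 3)^η — fold it back up.


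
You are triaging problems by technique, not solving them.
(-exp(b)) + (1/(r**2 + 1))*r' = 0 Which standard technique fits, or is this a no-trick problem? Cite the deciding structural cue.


Method: separation of variables — solved for the derivative, the right side splits multiplicatively into a function of each variable alone — divide and integrate each side. The equation is exact as it stands too — a potential function exists — though separation reads the split structure directly.


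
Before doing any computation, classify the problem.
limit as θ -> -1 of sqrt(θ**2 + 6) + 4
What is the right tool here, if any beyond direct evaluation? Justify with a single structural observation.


Technique: no special technique — no denominator vanishes and nothing blows up at -1: direct substitution is the whole computation.


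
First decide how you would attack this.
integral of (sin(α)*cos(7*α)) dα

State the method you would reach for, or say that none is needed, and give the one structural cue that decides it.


Technique: a trigonometric identity — the product sin(α)*cos(7*α) converts to a sum of single-frequency sinusoids via the product-to-sum identity.


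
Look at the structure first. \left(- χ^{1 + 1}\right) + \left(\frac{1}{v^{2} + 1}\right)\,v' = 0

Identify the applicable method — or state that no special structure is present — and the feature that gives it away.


Best approach: separation of variables — the slope splits multiplicatively: χ^{1 + 1} carrying all χ-dependence times v^{2} + 1 carrying all v-dependence — separate and integrate. One could also solve this as an exact equation; with each coefficient in its own variable, separating is the same work with fewer steps.


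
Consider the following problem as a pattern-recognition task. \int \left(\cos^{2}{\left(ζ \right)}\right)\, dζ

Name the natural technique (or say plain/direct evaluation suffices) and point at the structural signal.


Diagnosis: a trigonometric identity — the even exponent on \cos^{2}{\left(ζ \right)} signals one move: rewrite via cos of the doubled angle.


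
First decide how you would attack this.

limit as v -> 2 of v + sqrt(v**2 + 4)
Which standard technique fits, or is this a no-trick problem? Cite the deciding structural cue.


Best approach: no special technique — the expression is continuous at 2 — substitute and evaluate; no indeterminate form appears.


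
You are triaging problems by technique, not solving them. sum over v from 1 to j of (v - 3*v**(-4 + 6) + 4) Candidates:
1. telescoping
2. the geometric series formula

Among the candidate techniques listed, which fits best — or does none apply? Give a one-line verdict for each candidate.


Method: no special technique — Faulhaber territory: sum each constant-multiple power of v with its closed-form formula, no trick required.
- telescoping: as presented, consecutive terms share no shifted copy to cancel against — no rewrite is on display to change that.
- the geometric series formula — the term-to-term ratio changes with the index, so the geometric formula cannot close it.


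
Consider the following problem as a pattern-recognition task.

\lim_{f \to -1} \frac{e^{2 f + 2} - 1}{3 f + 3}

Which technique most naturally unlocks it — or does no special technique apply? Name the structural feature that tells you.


Best approach: l'Hôpital's rule (0/0) — substituting -1 gives 0 over 0; differentiate top and bottom once and re-evaluate. One could equally expand both pieces locally and compare leading terms; the rule does that in one stroke.


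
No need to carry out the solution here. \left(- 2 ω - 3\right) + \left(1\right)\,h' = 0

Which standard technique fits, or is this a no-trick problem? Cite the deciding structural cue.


Best approach: no special technique — with h absent the equation is not coupled at all: direct integration in ω.


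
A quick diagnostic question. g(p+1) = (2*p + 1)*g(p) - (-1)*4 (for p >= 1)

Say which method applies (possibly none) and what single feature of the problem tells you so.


Best approach: a summation factor — one step of memory with a weight 2*p + 1 that changes as the index grows — the summation-factor construction is built for this.


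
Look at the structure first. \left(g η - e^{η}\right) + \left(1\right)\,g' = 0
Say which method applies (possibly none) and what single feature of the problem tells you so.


Verdict: a linear integrating factor — linear in the unknown with genuine forcing: multiply through by the exponential of the integrated coefficient and the left side closes into one derivative.


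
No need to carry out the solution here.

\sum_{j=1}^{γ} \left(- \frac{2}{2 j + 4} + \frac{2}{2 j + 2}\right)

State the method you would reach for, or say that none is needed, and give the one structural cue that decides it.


Technique: telescoping — the summand is \frac{2}{2 j + 2} minus the same expression shifted by one, so consecutive terms cancel in pairs.


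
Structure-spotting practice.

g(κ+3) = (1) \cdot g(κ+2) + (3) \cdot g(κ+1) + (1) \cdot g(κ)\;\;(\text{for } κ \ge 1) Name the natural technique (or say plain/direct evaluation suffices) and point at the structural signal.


Method: the characteristic-root method — because shifting κ leaves the equation's coefficients unchanged, exponential trials reduce it to algebra.


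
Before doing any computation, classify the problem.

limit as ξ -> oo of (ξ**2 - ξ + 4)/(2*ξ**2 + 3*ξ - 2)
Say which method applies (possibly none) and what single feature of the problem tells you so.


Best approach: dominant-term comparison — divide through by the highest power of ξ; every lower-order term dies and the dominant terms decide the limit. As a single quotient, the ∞/∞ shape would yield to repeated differentiation as well — the growth comparison gets there in one look.


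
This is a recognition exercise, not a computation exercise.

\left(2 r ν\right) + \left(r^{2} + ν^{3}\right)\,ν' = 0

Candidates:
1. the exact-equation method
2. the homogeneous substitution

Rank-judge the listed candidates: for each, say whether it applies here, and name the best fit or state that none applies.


Diagnosis: the exact-equation method — this form is already the differential of something: the matching mixed partials of 2 r ν and r^{2} + ν^{3} prove it.
- the exact-equation method: yes — fits the structure here.
- the homogeneous substitution: the slope does not depend on the ratio of the variables alone.


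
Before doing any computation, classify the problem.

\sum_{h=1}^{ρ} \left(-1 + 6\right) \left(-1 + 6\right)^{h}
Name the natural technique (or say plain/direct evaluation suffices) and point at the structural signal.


Best approach: the geometric series formula — consecutive terms stand in a fixed index-free ratio — the geometric sum formula closes it.


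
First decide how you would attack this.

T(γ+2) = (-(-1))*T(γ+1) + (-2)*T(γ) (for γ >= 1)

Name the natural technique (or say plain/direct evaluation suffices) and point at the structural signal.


Verdict: the characteristic-root method — the recurrence is linear and homogeneous with constant coefficients, so the ansatz r^γ turns it into a polynomial equation for r.
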